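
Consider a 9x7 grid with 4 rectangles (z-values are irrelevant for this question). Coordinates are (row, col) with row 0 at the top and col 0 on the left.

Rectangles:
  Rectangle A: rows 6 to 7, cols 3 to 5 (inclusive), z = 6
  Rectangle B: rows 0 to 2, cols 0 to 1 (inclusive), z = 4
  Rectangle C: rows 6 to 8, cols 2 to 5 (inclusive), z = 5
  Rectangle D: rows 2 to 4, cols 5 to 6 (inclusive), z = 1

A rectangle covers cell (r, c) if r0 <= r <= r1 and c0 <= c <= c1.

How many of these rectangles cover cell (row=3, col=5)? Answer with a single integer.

Check cell (3,5):
  A: rows 6-7 cols 3-5 -> outside (row miss)
  B: rows 0-2 cols 0-1 -> outside (row miss)
  C: rows 6-8 cols 2-5 -> outside (row miss)
  D: rows 2-4 cols 5-6 -> covers
Count covering = 1

Answer: 1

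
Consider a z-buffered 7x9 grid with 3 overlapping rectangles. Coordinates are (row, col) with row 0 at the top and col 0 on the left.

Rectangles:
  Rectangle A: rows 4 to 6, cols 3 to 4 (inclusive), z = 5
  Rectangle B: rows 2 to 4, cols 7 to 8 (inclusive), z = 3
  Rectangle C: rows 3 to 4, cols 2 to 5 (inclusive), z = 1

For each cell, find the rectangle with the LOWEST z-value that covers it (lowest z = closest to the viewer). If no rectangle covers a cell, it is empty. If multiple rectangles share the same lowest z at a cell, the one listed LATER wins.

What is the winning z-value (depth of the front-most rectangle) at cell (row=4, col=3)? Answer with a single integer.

Check cell (4,3):
  A: rows 4-6 cols 3-4 z=5 -> covers; best now A (z=5)
  B: rows 2-4 cols 7-8 -> outside (col miss)
  C: rows 3-4 cols 2-5 z=1 -> covers; best now C (z=1)
Winner: C at z=1

Answer: 1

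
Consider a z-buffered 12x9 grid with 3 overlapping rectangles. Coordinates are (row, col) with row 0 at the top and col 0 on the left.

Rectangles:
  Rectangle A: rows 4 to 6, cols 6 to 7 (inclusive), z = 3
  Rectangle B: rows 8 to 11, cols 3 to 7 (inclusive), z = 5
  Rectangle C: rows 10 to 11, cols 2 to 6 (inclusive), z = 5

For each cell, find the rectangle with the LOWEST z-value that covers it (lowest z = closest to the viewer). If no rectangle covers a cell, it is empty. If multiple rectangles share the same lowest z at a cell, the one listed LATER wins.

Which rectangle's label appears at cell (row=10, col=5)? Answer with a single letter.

Answer: C

Derivation:
Check cell (10,5):
  A: rows 4-6 cols 6-7 -> outside (row miss)
  B: rows 8-11 cols 3-7 z=5 -> covers; best now B (z=5)
  C: rows 10-11 cols 2-6 z=5 -> covers; best now C (z=5)
Winner: C at z=5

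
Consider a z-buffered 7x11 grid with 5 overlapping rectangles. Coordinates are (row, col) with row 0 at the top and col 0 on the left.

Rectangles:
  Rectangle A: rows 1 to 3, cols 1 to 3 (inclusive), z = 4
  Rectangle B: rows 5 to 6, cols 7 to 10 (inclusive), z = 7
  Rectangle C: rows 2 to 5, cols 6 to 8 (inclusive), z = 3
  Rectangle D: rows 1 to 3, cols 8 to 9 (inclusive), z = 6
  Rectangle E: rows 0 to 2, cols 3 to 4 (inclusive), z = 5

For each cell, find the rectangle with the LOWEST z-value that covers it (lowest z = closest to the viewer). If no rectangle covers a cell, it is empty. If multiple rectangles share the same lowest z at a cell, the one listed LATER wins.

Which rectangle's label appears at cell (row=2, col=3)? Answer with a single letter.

Check cell (2,3):
  A: rows 1-3 cols 1-3 z=4 -> covers; best now A (z=4)
  B: rows 5-6 cols 7-10 -> outside (row miss)
  C: rows 2-5 cols 6-8 -> outside (col miss)
  D: rows 1-3 cols 8-9 -> outside (col miss)
  E: rows 0-2 cols 3-4 z=5 -> covers; best now A (z=4)
Winner: A at z=4

Answer: A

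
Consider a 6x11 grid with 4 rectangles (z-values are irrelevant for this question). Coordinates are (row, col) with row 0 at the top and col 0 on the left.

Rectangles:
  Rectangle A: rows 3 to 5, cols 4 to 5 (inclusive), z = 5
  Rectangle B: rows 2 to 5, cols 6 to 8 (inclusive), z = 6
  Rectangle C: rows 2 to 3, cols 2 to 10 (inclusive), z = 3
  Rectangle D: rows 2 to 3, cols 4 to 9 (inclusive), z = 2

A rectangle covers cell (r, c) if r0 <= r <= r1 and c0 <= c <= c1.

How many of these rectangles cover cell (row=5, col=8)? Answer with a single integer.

Check cell (5,8):
  A: rows 3-5 cols 4-5 -> outside (col miss)
  B: rows 2-5 cols 6-8 -> covers
  C: rows 2-3 cols 2-10 -> outside (row miss)
  D: rows 2-3 cols 4-9 -> outside (row miss)
Count covering = 1

Answer: 1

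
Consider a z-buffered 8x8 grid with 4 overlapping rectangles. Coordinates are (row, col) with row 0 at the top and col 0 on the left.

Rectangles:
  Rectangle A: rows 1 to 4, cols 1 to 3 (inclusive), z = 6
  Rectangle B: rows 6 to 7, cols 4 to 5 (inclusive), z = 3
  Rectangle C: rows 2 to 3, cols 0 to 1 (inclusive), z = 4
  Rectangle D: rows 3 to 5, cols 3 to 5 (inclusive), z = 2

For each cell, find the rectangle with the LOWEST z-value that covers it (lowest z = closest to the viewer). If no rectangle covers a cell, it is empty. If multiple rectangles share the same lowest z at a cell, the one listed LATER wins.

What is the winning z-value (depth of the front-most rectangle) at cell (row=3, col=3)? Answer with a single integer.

Answer: 2

Derivation:
Check cell (3,3):
  A: rows 1-4 cols 1-3 z=6 -> covers; best now A (z=6)
  B: rows 6-7 cols 4-5 -> outside (row miss)
  C: rows 2-3 cols 0-1 -> outside (col miss)
  D: rows 3-5 cols 3-5 z=2 -> covers; best now D (z=2)
Winner: D at z=2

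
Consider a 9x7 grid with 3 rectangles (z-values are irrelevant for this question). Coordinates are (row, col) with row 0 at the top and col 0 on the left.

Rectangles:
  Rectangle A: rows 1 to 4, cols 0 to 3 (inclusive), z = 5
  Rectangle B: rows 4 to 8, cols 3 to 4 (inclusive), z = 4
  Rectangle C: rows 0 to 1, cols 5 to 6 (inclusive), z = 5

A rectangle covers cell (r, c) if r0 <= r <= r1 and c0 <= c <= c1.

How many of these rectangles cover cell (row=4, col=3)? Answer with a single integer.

Check cell (4,3):
  A: rows 1-4 cols 0-3 -> covers
  B: rows 4-8 cols 3-4 -> covers
  C: rows 0-1 cols 5-6 -> outside (row miss)
Count covering = 2

Answer: 2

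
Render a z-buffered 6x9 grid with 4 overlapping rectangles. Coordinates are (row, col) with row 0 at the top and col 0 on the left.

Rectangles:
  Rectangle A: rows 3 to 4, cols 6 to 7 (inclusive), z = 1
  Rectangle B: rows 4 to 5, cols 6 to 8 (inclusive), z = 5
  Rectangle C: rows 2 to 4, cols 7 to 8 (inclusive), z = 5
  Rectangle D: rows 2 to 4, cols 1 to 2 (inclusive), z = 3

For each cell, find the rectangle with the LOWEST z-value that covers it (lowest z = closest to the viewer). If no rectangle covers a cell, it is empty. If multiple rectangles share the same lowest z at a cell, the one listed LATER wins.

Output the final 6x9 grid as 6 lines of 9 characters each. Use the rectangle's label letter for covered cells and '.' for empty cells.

.........
.........
.DD....CC
.DD...AAC
.DD...AAC
......BBB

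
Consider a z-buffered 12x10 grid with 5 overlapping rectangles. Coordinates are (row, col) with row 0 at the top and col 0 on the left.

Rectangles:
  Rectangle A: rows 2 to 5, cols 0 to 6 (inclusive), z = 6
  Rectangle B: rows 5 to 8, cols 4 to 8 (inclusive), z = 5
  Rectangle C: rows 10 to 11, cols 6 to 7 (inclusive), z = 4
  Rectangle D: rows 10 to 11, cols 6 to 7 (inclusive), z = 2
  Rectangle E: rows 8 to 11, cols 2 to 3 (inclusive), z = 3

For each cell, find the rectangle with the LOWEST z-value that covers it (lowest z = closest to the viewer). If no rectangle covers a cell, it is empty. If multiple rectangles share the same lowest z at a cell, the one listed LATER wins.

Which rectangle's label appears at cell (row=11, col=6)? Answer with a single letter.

Answer: D

Derivation:
Check cell (11,6):
  A: rows 2-5 cols 0-6 -> outside (row miss)
  B: rows 5-8 cols 4-8 -> outside (row miss)
  C: rows 10-11 cols 6-7 z=4 -> covers; best now C (z=4)
  D: rows 10-11 cols 6-7 z=2 -> covers; best now D (z=2)
  E: rows 8-11 cols 2-3 -> outside (col miss)
Winner: D at z=2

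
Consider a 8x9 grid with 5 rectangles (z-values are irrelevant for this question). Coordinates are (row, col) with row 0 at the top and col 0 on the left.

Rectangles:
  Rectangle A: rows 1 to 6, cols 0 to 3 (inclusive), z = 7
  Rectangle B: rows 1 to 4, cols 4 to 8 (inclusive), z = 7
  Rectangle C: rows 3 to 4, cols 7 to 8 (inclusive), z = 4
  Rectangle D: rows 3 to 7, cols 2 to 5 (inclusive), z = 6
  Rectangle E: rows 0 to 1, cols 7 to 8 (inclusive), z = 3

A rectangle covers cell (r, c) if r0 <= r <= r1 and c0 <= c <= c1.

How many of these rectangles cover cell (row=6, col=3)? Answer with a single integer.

Answer: 2

Derivation:
Check cell (6,3):
  A: rows 1-6 cols 0-3 -> covers
  B: rows 1-4 cols 4-8 -> outside (row miss)
  C: rows 3-4 cols 7-8 -> outside (row miss)
  D: rows 3-7 cols 2-5 -> covers
  E: rows 0-1 cols 7-8 -> outside (row miss)
Count covering = 2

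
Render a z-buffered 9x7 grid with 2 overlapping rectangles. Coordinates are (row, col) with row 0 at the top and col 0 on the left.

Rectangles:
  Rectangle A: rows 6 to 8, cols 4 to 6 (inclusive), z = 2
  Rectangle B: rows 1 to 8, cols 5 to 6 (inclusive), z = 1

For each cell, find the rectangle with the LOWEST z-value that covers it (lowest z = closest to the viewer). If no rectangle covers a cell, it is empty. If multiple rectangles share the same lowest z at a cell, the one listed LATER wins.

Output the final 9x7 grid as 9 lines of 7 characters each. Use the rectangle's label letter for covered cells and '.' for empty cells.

.......
.....BB
.....BB
.....BB
.....BB
.....BB
....ABB
....ABB
....ABB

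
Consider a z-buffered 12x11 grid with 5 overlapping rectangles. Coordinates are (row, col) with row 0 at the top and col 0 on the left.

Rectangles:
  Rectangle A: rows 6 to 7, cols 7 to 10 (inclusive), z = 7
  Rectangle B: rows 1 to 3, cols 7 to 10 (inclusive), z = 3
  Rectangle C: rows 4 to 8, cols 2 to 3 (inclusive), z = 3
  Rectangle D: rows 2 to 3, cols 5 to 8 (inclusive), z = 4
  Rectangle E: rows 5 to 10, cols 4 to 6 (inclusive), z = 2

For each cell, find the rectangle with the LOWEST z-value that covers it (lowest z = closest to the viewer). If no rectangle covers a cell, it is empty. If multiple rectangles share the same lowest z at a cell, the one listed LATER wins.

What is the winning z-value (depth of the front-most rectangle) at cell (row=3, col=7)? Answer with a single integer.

Answer: 3

Derivation:
Check cell (3,7):
  A: rows 6-7 cols 7-10 -> outside (row miss)
  B: rows 1-3 cols 7-10 z=3 -> covers; best now B (z=3)
  C: rows 4-8 cols 2-3 -> outside (row miss)
  D: rows 2-3 cols 5-8 z=4 -> covers; best now B (z=3)
  E: rows 5-10 cols 4-6 -> outside (row miss)
Winner: B at z=3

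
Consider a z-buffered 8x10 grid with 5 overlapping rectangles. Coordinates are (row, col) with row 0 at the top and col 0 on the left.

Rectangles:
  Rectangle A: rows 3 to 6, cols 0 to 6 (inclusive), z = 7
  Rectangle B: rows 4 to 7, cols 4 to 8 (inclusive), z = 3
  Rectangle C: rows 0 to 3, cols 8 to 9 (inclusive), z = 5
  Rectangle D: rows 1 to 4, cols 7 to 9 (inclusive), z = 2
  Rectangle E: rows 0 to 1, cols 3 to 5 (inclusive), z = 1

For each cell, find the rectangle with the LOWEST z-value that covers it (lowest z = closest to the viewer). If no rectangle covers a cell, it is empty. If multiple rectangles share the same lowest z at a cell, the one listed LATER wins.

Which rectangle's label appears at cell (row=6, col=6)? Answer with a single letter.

Check cell (6,6):
  A: rows 3-6 cols 0-6 z=7 -> covers; best now A (z=7)
  B: rows 4-7 cols 4-8 z=3 -> covers; best now B (z=3)
  C: rows 0-3 cols 8-9 -> outside (row miss)
  D: rows 1-4 cols 7-9 -> outside (row miss)
  E: rows 0-1 cols 3-5 -> outside (row miss)
Winner: B at z=3

Answer: B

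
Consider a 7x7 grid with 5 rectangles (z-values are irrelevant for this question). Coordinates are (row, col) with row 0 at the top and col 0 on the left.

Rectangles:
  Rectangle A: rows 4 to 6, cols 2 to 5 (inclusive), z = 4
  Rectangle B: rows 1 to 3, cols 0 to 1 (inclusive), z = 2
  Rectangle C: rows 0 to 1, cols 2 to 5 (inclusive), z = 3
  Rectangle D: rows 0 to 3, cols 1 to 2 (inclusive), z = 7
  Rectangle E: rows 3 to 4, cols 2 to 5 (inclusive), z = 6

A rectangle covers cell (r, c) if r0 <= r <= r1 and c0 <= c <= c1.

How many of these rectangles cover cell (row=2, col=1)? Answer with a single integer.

Answer: 2

Derivation:
Check cell (2,1):
  A: rows 4-6 cols 2-5 -> outside (row miss)
  B: rows 1-3 cols 0-1 -> covers
  C: rows 0-1 cols 2-5 -> outside (row miss)
  D: rows 0-3 cols 1-2 -> covers
  E: rows 3-4 cols 2-5 -> outside (row miss)
Count covering = 2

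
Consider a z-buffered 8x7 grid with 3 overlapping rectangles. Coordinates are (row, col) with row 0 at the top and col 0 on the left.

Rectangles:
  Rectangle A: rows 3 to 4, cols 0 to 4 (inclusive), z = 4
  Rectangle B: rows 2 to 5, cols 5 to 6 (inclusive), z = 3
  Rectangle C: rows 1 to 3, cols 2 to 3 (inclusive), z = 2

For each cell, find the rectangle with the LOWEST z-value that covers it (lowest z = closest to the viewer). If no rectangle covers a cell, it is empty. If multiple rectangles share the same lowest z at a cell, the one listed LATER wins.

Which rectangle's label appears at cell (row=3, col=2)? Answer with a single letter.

Answer: C

Derivation:
Check cell (3,2):
  A: rows 3-4 cols 0-4 z=4 -> covers; best now A (z=4)
  B: rows 2-5 cols 5-6 -> outside (col miss)
  C: rows 1-3 cols 2-3 z=2 -> covers; best now C (z=2)
Winner: C at z=2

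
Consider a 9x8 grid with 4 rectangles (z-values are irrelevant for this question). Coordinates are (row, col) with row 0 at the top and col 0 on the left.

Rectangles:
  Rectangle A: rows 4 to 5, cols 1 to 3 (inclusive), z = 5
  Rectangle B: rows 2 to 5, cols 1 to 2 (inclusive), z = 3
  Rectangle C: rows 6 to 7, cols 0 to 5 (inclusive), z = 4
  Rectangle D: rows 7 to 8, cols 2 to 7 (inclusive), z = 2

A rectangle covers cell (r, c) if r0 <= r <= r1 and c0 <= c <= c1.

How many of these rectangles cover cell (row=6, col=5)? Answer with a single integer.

Check cell (6,5):
  A: rows 4-5 cols 1-3 -> outside (row miss)
  B: rows 2-5 cols 1-2 -> outside (row miss)
  C: rows 6-7 cols 0-5 -> covers
  D: rows 7-8 cols 2-7 -> outside (row miss)
Count covering = 1

Answer: 1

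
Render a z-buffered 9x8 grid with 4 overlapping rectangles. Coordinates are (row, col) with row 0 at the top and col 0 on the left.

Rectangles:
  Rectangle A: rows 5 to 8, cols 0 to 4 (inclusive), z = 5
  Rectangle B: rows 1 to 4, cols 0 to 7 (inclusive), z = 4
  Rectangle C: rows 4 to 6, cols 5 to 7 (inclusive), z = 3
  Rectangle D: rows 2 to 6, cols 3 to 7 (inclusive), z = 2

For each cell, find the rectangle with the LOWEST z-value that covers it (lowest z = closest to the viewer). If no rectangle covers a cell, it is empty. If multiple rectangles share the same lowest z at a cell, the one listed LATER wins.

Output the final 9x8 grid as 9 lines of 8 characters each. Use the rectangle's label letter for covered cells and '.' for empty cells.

........
BBBBBBBB
BBBDDDDD
BBBDDDDD
BBBDDDDD
AAADDDDD
AAADDDDD
AAAAA...
AAAAA...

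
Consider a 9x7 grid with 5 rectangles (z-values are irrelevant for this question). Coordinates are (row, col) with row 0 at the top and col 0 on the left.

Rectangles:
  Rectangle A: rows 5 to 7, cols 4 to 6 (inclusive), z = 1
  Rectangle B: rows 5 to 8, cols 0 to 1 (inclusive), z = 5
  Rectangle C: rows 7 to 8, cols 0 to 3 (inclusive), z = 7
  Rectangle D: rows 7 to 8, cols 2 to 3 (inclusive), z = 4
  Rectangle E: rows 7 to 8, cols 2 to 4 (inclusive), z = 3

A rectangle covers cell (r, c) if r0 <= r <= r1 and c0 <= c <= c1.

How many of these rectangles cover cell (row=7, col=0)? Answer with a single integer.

Answer: 2

Derivation:
Check cell (7,0):
  A: rows 5-7 cols 4-6 -> outside (col miss)
  B: rows 5-8 cols 0-1 -> covers
  C: rows 7-8 cols 0-3 -> covers
  D: rows 7-8 cols 2-3 -> outside (col miss)
  E: rows 7-8 cols 2-4 -> outside (col miss)
Count covering = 2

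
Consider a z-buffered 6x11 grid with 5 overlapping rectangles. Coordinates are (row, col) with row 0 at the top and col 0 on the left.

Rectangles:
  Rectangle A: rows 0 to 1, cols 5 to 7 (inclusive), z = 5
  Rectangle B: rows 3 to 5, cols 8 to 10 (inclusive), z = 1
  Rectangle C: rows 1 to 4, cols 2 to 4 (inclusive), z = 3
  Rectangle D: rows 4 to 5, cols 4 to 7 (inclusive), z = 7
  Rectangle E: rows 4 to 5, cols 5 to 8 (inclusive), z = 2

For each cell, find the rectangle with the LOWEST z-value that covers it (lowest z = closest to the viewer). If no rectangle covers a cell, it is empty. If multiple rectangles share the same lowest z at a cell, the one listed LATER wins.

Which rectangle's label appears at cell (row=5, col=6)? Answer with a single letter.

Answer: E

Derivation:
Check cell (5,6):
  A: rows 0-1 cols 5-7 -> outside (row miss)
  B: rows 3-5 cols 8-10 -> outside (col miss)
  C: rows 1-4 cols 2-4 -> outside (row miss)
  D: rows 4-5 cols 4-7 z=7 -> covers; best now D (z=7)
  E: rows 4-5 cols 5-8 z=2 -> covers; best now E (z=2)
Winner: E at z=2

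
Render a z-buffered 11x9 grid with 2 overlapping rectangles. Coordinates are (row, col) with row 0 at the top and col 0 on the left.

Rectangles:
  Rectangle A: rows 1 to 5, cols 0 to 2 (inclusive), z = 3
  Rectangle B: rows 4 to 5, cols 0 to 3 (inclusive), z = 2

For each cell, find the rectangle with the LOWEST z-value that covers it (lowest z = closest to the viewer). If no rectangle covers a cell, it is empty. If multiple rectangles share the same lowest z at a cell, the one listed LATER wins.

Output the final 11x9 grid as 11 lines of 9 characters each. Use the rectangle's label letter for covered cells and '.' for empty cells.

.........
AAA......
AAA......
AAA......
BBBB.....
BBBB.....
.........
.........
.........
.........
.........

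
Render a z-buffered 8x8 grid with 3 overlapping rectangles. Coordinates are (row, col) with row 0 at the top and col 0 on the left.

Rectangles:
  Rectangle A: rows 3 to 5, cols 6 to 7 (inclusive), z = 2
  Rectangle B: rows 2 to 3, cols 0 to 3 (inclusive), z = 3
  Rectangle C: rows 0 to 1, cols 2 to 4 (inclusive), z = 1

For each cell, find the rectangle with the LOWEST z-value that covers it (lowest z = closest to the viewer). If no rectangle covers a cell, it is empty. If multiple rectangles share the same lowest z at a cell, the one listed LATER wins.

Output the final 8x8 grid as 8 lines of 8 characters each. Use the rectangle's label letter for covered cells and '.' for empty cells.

..CCC...
..CCC...
BBBB....
BBBB..AA
......AA
......AA
........
........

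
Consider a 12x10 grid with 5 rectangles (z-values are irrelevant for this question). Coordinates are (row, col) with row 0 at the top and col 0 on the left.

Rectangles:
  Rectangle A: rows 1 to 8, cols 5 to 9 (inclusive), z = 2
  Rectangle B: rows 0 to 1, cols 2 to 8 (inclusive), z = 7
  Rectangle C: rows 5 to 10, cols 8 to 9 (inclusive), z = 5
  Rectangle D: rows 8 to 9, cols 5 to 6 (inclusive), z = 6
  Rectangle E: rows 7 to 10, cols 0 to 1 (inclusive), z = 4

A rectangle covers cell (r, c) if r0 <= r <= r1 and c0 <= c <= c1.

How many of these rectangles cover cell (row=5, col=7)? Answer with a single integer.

Check cell (5,7):
  A: rows 1-8 cols 5-9 -> covers
  B: rows 0-1 cols 2-8 -> outside (row miss)
  C: rows 5-10 cols 8-9 -> outside (col miss)
  D: rows 8-9 cols 5-6 -> outside (row miss)
  E: rows 7-10 cols 0-1 -> outside (row miss)
Count covering = 1

Answer: 1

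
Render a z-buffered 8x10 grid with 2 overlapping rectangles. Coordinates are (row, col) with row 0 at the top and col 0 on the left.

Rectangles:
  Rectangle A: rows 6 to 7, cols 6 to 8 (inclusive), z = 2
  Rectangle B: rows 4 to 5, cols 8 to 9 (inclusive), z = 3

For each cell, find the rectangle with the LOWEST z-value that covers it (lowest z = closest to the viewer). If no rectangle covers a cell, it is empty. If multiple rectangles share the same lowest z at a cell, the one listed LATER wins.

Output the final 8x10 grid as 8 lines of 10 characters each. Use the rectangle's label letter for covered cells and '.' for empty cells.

..........
..........
..........
..........
........BB
........BB
......AAA.
......AAA.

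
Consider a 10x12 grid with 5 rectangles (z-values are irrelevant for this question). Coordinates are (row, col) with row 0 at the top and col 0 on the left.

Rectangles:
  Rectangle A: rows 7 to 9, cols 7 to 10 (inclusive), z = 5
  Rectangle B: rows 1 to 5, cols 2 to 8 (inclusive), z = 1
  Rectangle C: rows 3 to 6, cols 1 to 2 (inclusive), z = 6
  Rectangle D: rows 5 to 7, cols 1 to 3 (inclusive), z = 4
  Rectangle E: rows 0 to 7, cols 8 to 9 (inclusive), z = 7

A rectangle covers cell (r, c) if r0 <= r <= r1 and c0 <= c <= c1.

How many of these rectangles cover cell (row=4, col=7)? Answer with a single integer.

Answer: 1

Derivation:
Check cell (4,7):
  A: rows 7-9 cols 7-10 -> outside (row miss)
  B: rows 1-5 cols 2-8 -> covers
  C: rows 3-6 cols 1-2 -> outside (col miss)
  D: rows 5-7 cols 1-3 -> outside (row miss)
  E: rows 0-7 cols 8-9 -> outside (col miss)
Count covering = 1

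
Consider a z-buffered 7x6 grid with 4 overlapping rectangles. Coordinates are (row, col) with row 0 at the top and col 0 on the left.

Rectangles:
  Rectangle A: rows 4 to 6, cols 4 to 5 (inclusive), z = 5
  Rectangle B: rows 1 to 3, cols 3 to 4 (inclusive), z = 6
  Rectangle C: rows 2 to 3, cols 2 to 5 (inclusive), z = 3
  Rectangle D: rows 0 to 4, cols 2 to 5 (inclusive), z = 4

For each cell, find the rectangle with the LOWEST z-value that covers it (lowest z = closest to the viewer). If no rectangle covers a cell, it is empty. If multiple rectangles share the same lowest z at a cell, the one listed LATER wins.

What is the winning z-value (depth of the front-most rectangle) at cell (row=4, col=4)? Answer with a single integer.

Check cell (4,4):
  A: rows 4-6 cols 4-5 z=5 -> covers; best now A (z=5)
  B: rows 1-3 cols 3-4 -> outside (row miss)
  C: rows 2-3 cols 2-5 -> outside (row miss)
  D: rows 0-4 cols 2-5 z=4 -> covers; best now D (z=4)
Winner: D at z=4

Answer: 4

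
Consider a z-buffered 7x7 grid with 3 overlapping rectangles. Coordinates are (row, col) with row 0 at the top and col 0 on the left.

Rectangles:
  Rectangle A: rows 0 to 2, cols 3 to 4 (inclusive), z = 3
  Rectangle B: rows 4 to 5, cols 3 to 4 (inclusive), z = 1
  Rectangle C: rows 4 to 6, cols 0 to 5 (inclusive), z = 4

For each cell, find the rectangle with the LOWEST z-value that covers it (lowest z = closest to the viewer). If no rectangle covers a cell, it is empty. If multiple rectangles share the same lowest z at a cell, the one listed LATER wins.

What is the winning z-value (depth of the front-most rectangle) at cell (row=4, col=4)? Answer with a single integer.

Check cell (4,4):
  A: rows 0-2 cols 3-4 -> outside (row miss)
  B: rows 4-5 cols 3-4 z=1 -> covers; best now B (z=1)
  C: rows 4-6 cols 0-5 z=4 -> covers; best now B (z=1)
Winner: B at z=1

Answer: 1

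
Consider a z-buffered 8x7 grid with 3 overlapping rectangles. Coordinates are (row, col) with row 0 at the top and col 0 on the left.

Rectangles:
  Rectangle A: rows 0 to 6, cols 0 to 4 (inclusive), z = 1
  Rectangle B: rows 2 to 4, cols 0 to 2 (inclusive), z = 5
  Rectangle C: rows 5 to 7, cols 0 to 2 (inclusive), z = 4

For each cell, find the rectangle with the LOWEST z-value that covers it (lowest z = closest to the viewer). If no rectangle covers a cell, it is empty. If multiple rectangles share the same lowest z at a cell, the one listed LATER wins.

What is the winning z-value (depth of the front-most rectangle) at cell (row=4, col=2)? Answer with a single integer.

Answer: 1

Derivation:
Check cell (4,2):
  A: rows 0-6 cols 0-4 z=1 -> covers; best now A (z=1)
  B: rows 2-4 cols 0-2 z=5 -> covers; best now A (z=1)
  C: rows 5-7 cols 0-2 -> outside (row miss)
Winner: A at z=1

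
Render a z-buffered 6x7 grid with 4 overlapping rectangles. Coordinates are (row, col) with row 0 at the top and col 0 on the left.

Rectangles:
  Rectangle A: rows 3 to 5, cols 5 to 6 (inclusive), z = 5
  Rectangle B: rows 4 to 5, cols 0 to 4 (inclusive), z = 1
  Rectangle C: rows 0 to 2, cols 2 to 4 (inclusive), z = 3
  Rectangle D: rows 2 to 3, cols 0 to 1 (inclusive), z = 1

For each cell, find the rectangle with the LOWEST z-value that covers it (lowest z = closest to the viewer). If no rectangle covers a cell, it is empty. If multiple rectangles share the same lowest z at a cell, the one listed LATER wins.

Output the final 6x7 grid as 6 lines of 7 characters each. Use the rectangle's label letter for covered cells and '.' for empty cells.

..CCC..
..CCC..
DDCCC..
DD...AA
BBBBBAA
BBBBBAA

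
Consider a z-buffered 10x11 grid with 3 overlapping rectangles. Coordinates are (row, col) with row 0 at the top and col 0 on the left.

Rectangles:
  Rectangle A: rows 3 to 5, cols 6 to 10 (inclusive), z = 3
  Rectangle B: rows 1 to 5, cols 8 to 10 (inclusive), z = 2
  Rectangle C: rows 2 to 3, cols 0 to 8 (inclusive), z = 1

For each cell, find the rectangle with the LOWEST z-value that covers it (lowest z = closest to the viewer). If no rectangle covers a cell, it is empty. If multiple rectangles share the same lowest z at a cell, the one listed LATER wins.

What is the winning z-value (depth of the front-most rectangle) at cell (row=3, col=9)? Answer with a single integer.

Check cell (3,9):
  A: rows 3-5 cols 6-10 z=3 -> covers; best now A (z=3)
  B: rows 1-5 cols 8-10 z=2 -> covers; best now B (z=2)
  C: rows 2-3 cols 0-8 -> outside (col miss)
Winner: B at z=2

Answer: 2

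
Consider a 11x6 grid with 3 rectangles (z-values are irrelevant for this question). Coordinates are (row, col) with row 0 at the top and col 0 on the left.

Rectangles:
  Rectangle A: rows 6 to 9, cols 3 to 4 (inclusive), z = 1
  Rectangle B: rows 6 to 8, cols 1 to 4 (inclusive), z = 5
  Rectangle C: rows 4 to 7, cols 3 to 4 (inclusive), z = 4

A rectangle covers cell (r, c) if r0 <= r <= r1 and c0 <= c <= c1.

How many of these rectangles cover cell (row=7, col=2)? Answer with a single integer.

Check cell (7,2):
  A: rows 6-9 cols 3-4 -> outside (col miss)
  B: rows 6-8 cols 1-4 -> covers
  C: rows 4-7 cols 3-4 -> outside (col miss)
Count covering = 1

Answer: 1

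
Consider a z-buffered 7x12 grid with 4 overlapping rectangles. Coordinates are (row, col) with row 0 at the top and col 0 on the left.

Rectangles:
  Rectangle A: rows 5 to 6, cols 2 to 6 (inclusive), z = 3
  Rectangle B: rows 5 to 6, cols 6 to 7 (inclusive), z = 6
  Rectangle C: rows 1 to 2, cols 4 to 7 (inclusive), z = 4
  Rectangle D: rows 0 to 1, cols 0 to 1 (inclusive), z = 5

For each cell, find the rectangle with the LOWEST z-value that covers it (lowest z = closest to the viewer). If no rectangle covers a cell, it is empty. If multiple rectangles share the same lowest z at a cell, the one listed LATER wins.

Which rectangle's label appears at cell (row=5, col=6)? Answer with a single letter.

Check cell (5,6):
  A: rows 5-6 cols 2-6 z=3 -> covers; best now A (z=3)
  B: rows 5-6 cols 6-7 z=6 -> covers; best now A (z=3)
  C: rows 1-2 cols 4-7 -> outside (row miss)
  D: rows 0-1 cols 0-1 -> outside (row miss)
Winner: A at z=3

Answer: A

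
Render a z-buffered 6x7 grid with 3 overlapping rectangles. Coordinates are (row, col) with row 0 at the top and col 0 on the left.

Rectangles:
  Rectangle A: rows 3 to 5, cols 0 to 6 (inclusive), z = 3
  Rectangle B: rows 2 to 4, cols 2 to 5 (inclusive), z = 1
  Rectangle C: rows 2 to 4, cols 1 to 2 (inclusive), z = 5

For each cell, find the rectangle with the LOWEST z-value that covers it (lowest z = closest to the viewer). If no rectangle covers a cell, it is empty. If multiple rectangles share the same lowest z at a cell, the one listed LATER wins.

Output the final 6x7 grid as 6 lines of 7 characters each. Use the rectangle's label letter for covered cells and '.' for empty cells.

.......
.......
.CBBBB.
AABBBBA
AABBBBA
AAAAAAA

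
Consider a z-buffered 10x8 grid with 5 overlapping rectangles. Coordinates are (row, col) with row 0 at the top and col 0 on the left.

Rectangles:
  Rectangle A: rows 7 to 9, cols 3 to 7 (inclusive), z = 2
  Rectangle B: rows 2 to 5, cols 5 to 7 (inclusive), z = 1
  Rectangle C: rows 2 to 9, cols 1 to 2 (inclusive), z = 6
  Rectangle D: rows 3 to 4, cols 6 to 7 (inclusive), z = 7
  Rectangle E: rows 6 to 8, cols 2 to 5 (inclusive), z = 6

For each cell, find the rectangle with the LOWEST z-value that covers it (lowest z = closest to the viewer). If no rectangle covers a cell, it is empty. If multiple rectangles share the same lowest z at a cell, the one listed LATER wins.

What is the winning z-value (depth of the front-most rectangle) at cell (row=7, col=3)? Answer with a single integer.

Check cell (7,3):
  A: rows 7-9 cols 3-7 z=2 -> covers; best now A (z=2)
  B: rows 2-5 cols 5-7 -> outside (row miss)
  C: rows 2-9 cols 1-2 -> outside (col miss)
  D: rows 3-4 cols 6-7 -> outside (row miss)
  E: rows 6-8 cols 2-5 z=6 -> covers; best now A (z=2)
Winner: A at z=2

Answer: 2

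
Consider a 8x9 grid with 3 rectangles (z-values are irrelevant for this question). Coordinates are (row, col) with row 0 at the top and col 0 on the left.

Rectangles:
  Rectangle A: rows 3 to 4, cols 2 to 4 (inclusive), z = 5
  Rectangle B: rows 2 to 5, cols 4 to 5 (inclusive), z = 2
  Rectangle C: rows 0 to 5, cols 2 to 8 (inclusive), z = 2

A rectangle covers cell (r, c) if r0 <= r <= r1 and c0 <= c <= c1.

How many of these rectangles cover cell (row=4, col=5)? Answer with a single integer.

Answer: 2

Derivation:
Check cell (4,5):
  A: rows 3-4 cols 2-4 -> outside (col miss)
  B: rows 2-5 cols 4-5 -> covers
  C: rows 0-5 cols 2-8 -> covers
Count covering = 2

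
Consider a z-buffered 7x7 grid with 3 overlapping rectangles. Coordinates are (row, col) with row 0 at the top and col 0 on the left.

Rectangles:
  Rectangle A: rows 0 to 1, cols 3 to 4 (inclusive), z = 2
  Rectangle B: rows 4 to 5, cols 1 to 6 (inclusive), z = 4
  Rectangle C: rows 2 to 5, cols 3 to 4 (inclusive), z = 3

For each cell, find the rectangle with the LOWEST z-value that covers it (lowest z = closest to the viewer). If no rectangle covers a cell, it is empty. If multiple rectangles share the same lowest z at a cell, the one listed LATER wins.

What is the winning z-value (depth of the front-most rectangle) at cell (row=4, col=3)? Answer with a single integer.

Answer: 3

Derivation:
Check cell (4,3):
  A: rows 0-1 cols 3-4 -> outside (row miss)
  B: rows 4-5 cols 1-6 z=4 -> covers; best now B (z=4)
  C: rows 2-5 cols 3-4 z=3 -> covers; best now C (z=3)
Winner: C at z=3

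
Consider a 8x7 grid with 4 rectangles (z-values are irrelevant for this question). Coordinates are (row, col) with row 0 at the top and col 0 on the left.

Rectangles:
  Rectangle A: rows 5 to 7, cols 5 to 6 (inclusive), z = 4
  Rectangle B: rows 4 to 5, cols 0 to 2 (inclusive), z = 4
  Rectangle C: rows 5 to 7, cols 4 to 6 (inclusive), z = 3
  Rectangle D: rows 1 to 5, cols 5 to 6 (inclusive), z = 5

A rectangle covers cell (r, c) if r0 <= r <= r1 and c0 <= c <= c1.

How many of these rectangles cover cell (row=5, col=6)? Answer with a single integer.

Check cell (5,6):
  A: rows 5-7 cols 5-6 -> covers
  B: rows 4-5 cols 0-2 -> outside (col miss)
  C: rows 5-7 cols 4-6 -> covers
  D: rows 1-5 cols 5-6 -> covers
Count covering = 3

Answer: 3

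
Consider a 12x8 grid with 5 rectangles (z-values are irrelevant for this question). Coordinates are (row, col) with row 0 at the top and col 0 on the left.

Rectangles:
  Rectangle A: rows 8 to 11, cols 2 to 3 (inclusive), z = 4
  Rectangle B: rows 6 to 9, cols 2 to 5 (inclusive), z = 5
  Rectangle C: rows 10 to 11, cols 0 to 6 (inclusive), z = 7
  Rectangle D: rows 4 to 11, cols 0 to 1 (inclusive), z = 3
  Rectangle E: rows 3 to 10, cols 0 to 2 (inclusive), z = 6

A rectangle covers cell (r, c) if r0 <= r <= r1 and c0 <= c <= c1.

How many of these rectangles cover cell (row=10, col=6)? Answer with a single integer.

Answer: 1

Derivation:
Check cell (10,6):
  A: rows 8-11 cols 2-3 -> outside (col miss)
  B: rows 6-9 cols 2-5 -> outside (row miss)
  C: rows 10-11 cols 0-6 -> covers
  D: rows 4-11 cols 0-1 -> outside (col miss)
  E: rows 3-10 cols 0-2 -> outside (col miss)
Count covering = 1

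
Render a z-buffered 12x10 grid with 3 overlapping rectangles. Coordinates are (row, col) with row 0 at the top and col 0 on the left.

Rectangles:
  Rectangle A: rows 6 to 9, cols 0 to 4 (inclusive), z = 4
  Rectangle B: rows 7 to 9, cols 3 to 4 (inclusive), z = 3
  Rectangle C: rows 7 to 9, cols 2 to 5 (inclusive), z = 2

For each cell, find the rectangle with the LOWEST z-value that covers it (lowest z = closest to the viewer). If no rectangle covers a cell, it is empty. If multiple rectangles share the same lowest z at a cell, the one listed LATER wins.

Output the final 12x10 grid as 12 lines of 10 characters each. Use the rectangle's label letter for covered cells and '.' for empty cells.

..........
..........
..........
..........
..........
..........
AAAAA.....
AACCCC....
AACCCC....
AACCCC....
..........
..........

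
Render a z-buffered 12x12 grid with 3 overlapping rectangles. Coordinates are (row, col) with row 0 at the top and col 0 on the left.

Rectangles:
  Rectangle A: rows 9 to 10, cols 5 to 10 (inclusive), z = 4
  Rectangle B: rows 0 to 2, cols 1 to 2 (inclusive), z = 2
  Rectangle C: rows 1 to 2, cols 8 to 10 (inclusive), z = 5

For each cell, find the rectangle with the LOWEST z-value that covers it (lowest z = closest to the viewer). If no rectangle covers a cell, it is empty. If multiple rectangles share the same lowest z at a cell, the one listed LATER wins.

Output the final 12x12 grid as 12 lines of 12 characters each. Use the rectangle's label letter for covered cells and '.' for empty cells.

.BB.........
.BB.....CCC.
.BB.....CCC.
............
............
............
............
............
............
.....AAAAAA.
.....AAAAAA.
............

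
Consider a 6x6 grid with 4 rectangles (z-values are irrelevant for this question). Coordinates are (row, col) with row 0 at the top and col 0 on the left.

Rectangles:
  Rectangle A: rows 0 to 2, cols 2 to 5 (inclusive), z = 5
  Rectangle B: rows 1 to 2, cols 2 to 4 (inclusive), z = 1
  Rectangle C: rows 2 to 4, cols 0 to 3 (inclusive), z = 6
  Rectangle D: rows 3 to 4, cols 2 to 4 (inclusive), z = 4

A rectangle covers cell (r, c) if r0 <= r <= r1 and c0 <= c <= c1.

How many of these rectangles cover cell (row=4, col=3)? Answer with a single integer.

Check cell (4,3):
  A: rows 0-2 cols 2-5 -> outside (row miss)
  B: rows 1-2 cols 2-4 -> outside (row miss)
  C: rows 2-4 cols 0-3 -> covers
  D: rows 3-4 cols 2-4 -> covers
Count covering = 2

Answer: 2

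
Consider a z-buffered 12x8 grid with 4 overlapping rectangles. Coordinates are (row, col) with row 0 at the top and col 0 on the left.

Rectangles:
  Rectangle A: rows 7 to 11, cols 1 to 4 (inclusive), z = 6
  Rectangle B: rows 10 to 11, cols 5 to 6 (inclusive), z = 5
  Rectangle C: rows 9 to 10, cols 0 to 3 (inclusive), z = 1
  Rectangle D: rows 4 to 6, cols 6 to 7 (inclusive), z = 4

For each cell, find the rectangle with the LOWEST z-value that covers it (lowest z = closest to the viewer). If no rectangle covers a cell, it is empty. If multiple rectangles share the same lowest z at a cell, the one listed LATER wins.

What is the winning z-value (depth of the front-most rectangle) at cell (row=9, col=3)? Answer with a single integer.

Check cell (9,3):
  A: rows 7-11 cols 1-4 z=6 -> covers; best now A (z=6)
  B: rows 10-11 cols 5-6 -> outside (row miss)
  C: rows 9-10 cols 0-3 z=1 -> covers; best now C (z=1)
  D: rows 4-6 cols 6-7 -> outside (row miss)
Winner: C at z=1

Answer: 1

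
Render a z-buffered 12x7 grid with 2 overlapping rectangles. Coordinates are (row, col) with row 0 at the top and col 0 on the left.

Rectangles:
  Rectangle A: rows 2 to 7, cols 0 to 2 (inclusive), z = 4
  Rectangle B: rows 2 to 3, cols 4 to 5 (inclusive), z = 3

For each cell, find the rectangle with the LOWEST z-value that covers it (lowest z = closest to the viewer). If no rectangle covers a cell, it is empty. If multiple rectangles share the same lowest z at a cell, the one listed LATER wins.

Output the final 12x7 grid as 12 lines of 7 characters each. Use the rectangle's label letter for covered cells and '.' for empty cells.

.......
.......
AAA.BB.
AAA.BB.
AAA....
AAA....
AAA....
AAA....
.......
.......
.......
.......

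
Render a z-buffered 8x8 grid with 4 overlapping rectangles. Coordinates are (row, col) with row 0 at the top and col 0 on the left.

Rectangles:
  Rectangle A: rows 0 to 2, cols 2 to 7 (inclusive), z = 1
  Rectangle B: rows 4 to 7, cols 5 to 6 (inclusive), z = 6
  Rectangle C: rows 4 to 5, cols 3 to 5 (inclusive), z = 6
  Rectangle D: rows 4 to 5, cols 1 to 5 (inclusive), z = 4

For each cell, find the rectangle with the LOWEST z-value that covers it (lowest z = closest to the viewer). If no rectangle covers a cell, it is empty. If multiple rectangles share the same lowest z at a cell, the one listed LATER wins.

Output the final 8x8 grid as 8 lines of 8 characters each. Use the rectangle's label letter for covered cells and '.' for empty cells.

..AAAAAA
..AAAAAA
..AAAAAA
........
.DDDDDB.
.DDDDDB.
.....BB.
.....BB.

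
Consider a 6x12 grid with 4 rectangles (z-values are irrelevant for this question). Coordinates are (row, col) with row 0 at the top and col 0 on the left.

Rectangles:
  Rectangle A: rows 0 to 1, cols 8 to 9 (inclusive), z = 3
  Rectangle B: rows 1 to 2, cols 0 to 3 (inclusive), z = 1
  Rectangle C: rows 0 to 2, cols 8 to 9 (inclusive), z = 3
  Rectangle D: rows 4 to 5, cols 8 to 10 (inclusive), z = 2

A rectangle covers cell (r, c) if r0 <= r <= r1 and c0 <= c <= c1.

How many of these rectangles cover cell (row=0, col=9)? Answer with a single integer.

Answer: 2

Derivation:
Check cell (0,9):
  A: rows 0-1 cols 8-9 -> covers
  B: rows 1-2 cols 0-3 -> outside (row miss)
  C: rows 0-2 cols 8-9 -> covers
  D: rows 4-5 cols 8-10 -> outside (row miss)
Count covering = 2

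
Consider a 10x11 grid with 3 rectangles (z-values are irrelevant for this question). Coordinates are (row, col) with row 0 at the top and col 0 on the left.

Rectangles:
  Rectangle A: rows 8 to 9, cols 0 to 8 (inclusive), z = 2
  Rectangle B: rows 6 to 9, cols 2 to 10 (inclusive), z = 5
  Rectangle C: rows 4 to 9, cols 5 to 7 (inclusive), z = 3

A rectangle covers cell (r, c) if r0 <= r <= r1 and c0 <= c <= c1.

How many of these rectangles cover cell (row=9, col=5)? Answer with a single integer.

Answer: 3

Derivation:
Check cell (9,5):
  A: rows 8-9 cols 0-8 -> covers
  B: rows 6-9 cols 2-10 -> covers
  C: rows 4-9 cols 5-7 -> covers
Count covering = 3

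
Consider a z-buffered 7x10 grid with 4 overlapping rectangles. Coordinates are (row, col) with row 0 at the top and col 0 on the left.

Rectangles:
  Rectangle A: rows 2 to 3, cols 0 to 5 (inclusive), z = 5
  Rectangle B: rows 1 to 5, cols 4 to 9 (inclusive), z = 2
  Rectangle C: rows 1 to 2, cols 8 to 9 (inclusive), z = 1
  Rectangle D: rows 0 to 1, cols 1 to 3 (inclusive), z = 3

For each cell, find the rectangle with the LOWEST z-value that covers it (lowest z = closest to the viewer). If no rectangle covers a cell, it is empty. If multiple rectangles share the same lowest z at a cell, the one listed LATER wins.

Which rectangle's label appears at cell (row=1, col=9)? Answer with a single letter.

Answer: C

Derivation:
Check cell (1,9):
  A: rows 2-3 cols 0-5 -> outside (row miss)
  B: rows 1-5 cols 4-9 z=2 -> covers; best now B (z=2)
  C: rows 1-2 cols 8-9 z=1 -> covers; best now C (z=1)
  D: rows 0-1 cols 1-3 -> outside (col miss)
Winner: C at z=1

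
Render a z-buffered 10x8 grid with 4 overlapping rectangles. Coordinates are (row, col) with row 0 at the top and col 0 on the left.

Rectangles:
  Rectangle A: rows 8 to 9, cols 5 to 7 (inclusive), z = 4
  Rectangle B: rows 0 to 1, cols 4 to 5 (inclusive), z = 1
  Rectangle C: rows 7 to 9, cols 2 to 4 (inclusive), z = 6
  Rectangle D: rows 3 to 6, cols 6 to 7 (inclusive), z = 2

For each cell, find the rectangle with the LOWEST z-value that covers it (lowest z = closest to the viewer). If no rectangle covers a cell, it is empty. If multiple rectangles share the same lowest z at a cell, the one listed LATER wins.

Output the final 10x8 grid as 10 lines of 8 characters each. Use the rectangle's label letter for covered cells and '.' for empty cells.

....BB..
....BB..
........
......DD
......DD
......DD
......DD
..CCC...
..CCCAAA
..CCCAAA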